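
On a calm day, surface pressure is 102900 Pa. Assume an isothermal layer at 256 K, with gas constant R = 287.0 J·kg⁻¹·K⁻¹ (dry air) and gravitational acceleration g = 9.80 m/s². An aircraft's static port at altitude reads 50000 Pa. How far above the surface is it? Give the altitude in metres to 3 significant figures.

z ≈ 5410 m

Scale height: H = RT/g = 287.0 × 256 / 9.80 = 7497.1 m.
Invert the barometric formula: z = H ln(P₀/P).
P₀/P = 102900/50000 = 2.0580; ln(2.0580) = 0.72173.
z = 7497.1 × 0.72173 = 5410.9 m.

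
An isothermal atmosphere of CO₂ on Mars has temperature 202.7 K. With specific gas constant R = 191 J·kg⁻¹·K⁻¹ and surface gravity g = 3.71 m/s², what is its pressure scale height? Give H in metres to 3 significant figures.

H ≈ 10400 m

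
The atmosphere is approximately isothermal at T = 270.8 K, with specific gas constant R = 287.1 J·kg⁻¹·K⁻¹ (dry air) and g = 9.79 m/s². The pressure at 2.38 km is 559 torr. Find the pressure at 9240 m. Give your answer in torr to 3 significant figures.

Scale height: H = RT/g = 287.1 × 270.8 / 9.79 = 7941.4 m.
Between two levels, P₂ = P₁ exp(−Δz/H) with Δz = z₂ − z₁.
Δz = 9240.0 − 2380.0 = 6860.0 m; Δz/H = 6860.0/7941.4 = 0.86383.
P₂ = 559 × exp(−0.86383) = 559 × 0.42154 = 235.64 torr.

P ≈ 236 torr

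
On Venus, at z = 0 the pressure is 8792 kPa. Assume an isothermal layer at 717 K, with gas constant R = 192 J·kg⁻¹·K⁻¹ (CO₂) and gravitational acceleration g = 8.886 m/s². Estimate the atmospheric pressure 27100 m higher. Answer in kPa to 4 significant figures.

P ≈ 1529 kPa

Scale height: H = RT/g = 192 × 717 / 8.886 = 15492 m.
Barometric formula: P = P₀ exp(−z/H).
z/H = 27100/15492 = 1.7493; exp(−1.7493) = 0.17390.
P = 8792 × 0.17390 = 1528.9 kPa.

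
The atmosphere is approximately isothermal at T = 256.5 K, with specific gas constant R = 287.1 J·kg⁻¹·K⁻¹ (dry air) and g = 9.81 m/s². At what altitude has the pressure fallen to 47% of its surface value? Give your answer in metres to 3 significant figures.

z ≈ 5670 m

Scale height: H = RT/g = 287.1 × 256.5 / 9.81 = 7506.7 m.
Set P/P₀ = exp(−z/H) = 0.47, so z = −H ln(0.47).
−ln(0.47) = 0.75502; z = 7506.7 × 0.75502 = 5667.7 m.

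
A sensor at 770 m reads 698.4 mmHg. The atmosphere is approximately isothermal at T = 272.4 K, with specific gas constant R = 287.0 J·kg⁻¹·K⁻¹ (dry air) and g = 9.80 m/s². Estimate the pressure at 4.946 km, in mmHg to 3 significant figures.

P ≈ 414 mmHg

Scale height: H = RT/g = 287.0 × 272.4 / 9.80 = 7977.4 m.
Between two levels, P₂ = P₁ exp(−Δz/H) with Δz = z₂ − z₁.
Δz = 4946.0 − 770.00 = 4176.0 m; Δz/H = 4176.0/7977.4 = 0.52348.
P₂ = 698.4 × exp(−0.52348) = 698.4 × 0.59246 = 413.77 mmHg.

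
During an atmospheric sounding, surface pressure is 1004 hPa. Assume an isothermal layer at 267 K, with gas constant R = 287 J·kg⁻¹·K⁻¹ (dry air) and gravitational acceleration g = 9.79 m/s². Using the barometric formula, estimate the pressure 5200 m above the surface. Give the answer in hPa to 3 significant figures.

Scale height: H = RT/g = 287 × 267 / 9.79 = 7827.3 m.
Barometric formula: P = P₀ exp(−z/H).
z/H = 5200.0/7827.3 = 0.66434; exp(−0.66434) = 0.51461.
P = 1004 × 0.51461 = 516.67 hPa.

P ≈ 517 hPa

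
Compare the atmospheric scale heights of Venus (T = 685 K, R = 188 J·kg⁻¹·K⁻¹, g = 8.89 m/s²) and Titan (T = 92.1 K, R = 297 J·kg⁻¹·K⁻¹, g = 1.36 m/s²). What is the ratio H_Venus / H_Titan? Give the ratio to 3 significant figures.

H_Venus/H_Titan ≈ 0.720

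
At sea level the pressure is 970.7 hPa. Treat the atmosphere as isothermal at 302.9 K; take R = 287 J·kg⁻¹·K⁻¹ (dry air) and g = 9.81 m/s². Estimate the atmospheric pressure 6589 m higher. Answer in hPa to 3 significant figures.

P ≈ 461 hPa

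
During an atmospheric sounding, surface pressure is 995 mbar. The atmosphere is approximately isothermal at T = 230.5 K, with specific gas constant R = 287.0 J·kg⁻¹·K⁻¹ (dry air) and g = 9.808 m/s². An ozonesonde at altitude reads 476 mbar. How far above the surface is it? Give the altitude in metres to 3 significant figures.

z ≈ 4970 m

Scale height: H = RT/g = 287.0 × 230.5 / 9.808 = 6744.9 m.
Invert the barometric formula: z = H ln(P₀/P).
P₀/P = 995/476 = 2.0903; ln(2.0903) = 0.73731.
z = 6744.9 × 0.73731 = 4973.1 m.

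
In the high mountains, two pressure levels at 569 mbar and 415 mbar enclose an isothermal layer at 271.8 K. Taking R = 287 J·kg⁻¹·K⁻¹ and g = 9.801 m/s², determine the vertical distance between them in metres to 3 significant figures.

Hypsometric equation: Δz = (R T̄/g) ln(P₁/P₂).
R T̄/g = 287 × 271.8 / 9.801 = 7959.0 m.
ln(569/415) = ln(1.3711) = 0.31561.
Δz = 7959.0 × 0.31561 = 2511.9 m.

Δz ≈ 2510 m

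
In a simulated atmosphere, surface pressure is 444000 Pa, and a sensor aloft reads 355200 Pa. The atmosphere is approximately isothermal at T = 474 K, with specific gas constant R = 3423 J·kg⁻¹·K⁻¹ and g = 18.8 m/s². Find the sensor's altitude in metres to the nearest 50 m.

z ≈ 19250 m

Scale height: H = RT/g = 3423 × 474 / 18.8 = 86303 m.
Invert the barometric formula: z = H ln(P₀/P).
P₀/P = 444000/355200 = 1.2500; ln(1.2500) = 0.22314.
z = 86303 × 0.22314 = 19258 m.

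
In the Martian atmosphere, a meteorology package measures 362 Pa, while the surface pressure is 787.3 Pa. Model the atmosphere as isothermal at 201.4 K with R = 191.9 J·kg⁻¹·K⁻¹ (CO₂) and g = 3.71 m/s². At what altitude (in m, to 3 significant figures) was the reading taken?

z ≈ 8090 m

Scale height: H = RT/g = 191.9 × 201.4 / 3.71 = 10417 m.
Invert the barometric formula: z = H ln(P₀/P).
P₀/P = 787.3/362 = 2.1749; ln(2.1749) = 0.77698.
z = 10417 × 0.77698 = 8093.8 m.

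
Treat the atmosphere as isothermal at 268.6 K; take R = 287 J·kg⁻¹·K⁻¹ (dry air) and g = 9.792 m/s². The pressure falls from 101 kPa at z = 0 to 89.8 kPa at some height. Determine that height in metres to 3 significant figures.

Scale height: H = RT/g = 287 × 268.6 / 9.792 = 7872.6 m.
Invert the barometric formula: z = H ln(P₀/P).
P₀/P = 101/89.8 = 1.1247; ln(1.1247) = 0.11752.
z = 7872.6 × 0.11752 = 925.19 m.

z ≈ 925 m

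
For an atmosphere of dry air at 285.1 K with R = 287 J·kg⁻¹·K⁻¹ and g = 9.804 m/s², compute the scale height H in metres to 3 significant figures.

H ≈ 8350 m

The scale height of an isothermal atmosphere is H = RT/g.
H = 287 × 285.1 / 9.804 = 81824/9.804 = 8346.0 m.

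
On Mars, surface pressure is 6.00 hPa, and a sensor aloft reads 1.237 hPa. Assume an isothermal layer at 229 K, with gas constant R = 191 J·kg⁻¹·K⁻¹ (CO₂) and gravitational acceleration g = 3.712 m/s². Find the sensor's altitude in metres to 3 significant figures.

Scale height: H = RT/g = 191 × 229 / 3.712 = 11783 m.
Invert the barometric formula: z = H ln(P₀/P).
P₀/P = 6.00/1.237 = 4.8504; ln(4.8504) = 1.5791.
z = 11783 × 1.5791 = 18607 m.

z ≈ 18600 m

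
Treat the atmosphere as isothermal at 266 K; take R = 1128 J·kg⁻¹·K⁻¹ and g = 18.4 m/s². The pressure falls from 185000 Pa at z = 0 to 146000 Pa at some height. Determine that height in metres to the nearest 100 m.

z ≈ 3900 m

Scale height: H = RT/g = 1128 × 266 / 18.4 = 16307 m.
Invert the barometric formula: z = H ln(P₀/P).
P₀/P = 185000/146000 = 1.2671; ln(1.2671) = 0.23673.
z = 16307 × 0.23673 = 3860.4 m.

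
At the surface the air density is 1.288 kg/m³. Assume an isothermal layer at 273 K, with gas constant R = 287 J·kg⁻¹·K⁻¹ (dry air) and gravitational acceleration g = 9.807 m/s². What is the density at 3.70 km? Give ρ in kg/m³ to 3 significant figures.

ρ ≈ 0.811 kg/m³

Scale height: H = RT/g = 287 × 273 / 9.807 = 7989.3 m.
In an isothermal atmosphere, density decays like pressure: ρ = ρ₀ exp(−z/H).
z/H = 3700.0/7989.3 = 0.46312; exp(−0.46312) = 0.62932.
ρ = 1.288 × 0.62932 = 0.81056 kg/m³.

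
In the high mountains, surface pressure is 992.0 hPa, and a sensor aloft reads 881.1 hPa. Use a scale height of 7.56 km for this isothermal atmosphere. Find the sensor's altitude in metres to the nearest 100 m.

z ≈ 900 m

Invert the barometric formula: z = H ln(P₀/P).
P₀/P = 992.0/881.1 = 1.1259; ln(1.1259) = 0.11858.
z = 7560.0 × 0.11858 = 896.46 m.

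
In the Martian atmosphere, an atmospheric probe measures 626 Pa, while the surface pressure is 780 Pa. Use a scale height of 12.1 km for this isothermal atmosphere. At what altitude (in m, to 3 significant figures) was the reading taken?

z ≈ 2660 m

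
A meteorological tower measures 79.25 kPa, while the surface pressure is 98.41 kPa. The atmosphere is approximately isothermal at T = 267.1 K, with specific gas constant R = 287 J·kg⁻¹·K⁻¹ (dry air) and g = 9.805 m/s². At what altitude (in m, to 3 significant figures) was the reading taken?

Scale height: H = RT/g = 287 × 267.1 / 9.805 = 7818.2 m.
Invert the barometric formula: z = H ln(P₀/P).
P₀/P = 98.41/79.25 = 1.2418; ln(1.2418) = 0.21656.
z = 7818.2 × 0.21656 = 1693.1 m.

z ≈ 1690 m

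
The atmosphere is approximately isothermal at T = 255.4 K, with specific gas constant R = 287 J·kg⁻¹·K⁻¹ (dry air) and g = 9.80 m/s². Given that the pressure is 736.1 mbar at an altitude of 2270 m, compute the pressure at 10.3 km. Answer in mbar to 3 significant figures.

P ≈ 252 mbar

Scale height: H = RT/g = 287 × 255.4 / 9.80 = 7479.6 m.
Between two levels, P₂ = P₁ exp(−Δz/H) with Δz = z₂ − z₁.
Δz = 10300 − 2270.0 = 8030.0 m; Δz/H = 8030.0/7479.6 = 1.0736.
P₂ = 736.1 × exp(−1.0736) = 736.1 × 0.34178 = 251.58 mbar.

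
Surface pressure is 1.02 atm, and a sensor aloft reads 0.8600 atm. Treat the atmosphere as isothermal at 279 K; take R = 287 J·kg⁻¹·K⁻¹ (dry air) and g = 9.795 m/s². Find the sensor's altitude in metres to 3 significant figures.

z ≈ 1390 m

Scale height: H = RT/g = 287 × 279 / 9.795 = 8174.9 m.
Invert the barometric formula: z = H ln(P₀/P).
P₀/P = 1.02/0.8600 = 1.1860; ln(1.1860) = 0.17059.
z = 8174.9 × 0.17059 = 1394.6 m.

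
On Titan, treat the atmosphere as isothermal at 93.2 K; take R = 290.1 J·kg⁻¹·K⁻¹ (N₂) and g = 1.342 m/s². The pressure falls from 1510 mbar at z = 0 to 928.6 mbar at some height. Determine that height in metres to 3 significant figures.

z ≈ 9800 m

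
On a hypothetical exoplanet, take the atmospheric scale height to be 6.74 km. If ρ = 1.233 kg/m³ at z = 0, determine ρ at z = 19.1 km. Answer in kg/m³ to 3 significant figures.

ρ ≈ 0.0725 kg/m³

In an isothermal atmosphere, density decays like pressure: ρ = ρ₀ exp(−z/H).
z/H = 19100/6740.0 = 2.8338; exp(−2.8338) = 0.058789.
ρ = 1.233 × 0.058789 = 0.072487 kg/m³.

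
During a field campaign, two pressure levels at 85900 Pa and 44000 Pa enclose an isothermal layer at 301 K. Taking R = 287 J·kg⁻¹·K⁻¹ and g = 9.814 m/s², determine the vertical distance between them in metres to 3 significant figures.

Hypsometric equation: Δz = (R T̄/g) ln(P₁/P₂).
R T̄/g = 287 × 301 / 9.814 = 8802.4 m.
ln(85900/44000) = ln(1.9523) = 0.66901.
Δz = 8802.4 × 0.66901 = 5888.9 m.

Δz ≈ 5890 m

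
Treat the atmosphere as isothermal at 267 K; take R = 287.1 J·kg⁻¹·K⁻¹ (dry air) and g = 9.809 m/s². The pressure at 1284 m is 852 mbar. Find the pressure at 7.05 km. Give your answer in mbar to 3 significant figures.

Scale height: H = RT/g = 287.1 × 267 / 9.809 = 7814.8 m.
Between two levels, P₂ = P₁ exp(−Δz/H) with Δz = z₂ − z₁.
Δz = 7050.0 − 1284.0 = 5766.0 m; Δz/H = 5766.0/7814.8 = 0.73783.
P₂ = 852 × exp(−0.73783) = 852 × 0.47815 = 407.38 mbar.

P ≈ 407 mbar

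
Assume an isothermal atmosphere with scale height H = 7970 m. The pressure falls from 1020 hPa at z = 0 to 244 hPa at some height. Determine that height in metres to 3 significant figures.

Invert the barometric formula: z = H ln(P₀/P).
P₀/P = 1020/244 = 4.1803; ln(4.1803) = 1.4304.
z = 7970.0 × 1.4304 = 11400 m.

z ≈ 11400 m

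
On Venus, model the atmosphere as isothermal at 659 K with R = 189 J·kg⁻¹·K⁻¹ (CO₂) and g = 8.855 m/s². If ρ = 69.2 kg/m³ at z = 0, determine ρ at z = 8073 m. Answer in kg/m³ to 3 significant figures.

ρ ≈ 39.0 kg/m³

Scale height: H = RT/g = 189 × 659 / 8.855 = 14066 m.
In an isothermal atmosphere, density decays like pressure: ρ = ρ₀ exp(−z/H).
z/H = 8073.0/14066 = 0.57394; exp(−0.57394) = 0.56330.
ρ = 69.2 × 0.56330 = 38.980 kg/m³.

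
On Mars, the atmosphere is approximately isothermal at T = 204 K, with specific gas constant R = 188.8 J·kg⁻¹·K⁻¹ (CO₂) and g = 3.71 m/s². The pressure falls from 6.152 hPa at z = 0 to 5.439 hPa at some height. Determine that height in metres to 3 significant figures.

z ≈ 1280 m

Scale height: H = RT/g = 188.8 × 204 / 3.71 = 10381 m.
Invert the barometric formula: z = H ln(P₀/P).
P₀/P = 6.152/5.439 = 1.1311; ln(1.1311) = 0.12319.
z = 10381 × 0.12319 = 1278.8 m.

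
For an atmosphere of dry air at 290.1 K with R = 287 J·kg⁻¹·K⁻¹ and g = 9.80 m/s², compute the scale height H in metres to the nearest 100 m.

The scale height of an isothermal atmosphere is H = RT/g.
H = 287 × 290.1 / 9.80 = 83259/9.80 = 8495.8 m.

H ≈ 8500 m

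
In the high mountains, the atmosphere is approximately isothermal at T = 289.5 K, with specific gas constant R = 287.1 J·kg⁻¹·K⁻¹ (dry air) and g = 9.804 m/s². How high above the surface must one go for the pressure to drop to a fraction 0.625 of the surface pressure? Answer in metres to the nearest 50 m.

Scale height: H = RT/g = 287.1 × 289.5 / 9.804 = 8477.7 m.
Set P/P₀ = exp(−z/H) = 0.625, so z = −H ln(0.625).
−ln(0.625) = 0.47000; z = 8477.7 × 0.47000 = 3984.5 m.

z ≈ 4000 m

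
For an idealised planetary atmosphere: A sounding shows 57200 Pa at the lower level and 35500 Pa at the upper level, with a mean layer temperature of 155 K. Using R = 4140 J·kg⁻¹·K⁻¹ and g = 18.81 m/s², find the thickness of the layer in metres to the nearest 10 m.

Δz ≈ 16270 m

Hypsometric equation: Δz = (R T̄/g) ln(P₁/P₂).
R T̄/g = 4140 × 155 / 18.81 = 34115 m.
ln(57200/35500) = ln(1.6113) = 0.47704.
Δz = 34115 × 0.47704 = 16274 m.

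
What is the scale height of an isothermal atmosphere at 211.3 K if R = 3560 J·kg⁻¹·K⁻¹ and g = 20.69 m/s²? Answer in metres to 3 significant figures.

The scale height of an isothermal atmosphere is H = RT/g.
H = 3560 × 211.3 / 20.69 = 752230/20.69 = 36357 m.

H ≈ 36400 m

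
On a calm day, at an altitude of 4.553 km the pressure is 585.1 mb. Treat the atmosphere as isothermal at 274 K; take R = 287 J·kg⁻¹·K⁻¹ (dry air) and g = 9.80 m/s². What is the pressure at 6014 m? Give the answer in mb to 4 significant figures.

Scale height: H = RT/g = 287 × 274 / 9.80 = 8024.3 m.
Between two levels, P₂ = P₁ exp(−Δz/H) with Δz = z₂ − z₁.
Δz = 6014.0 − 4553.0 = 1461.0 m; Δz/H = 1461.0/8024.3 = 0.18207.
P₂ = 585.1 × exp(−0.18207) = 585.1 × 0.83354 = 487.70 mb.

P ≈ 487.7 mb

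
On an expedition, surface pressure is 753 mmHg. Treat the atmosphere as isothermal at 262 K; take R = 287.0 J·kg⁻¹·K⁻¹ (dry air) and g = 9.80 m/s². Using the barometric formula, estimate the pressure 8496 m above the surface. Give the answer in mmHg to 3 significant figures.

P ≈ 249 mmHg

Scale height: H = RT/g = 287.0 × 262 / 9.80 = 7672.9 m.
Barometric formula: P = P₀ exp(−z/H).
z/H = 8496.0/7672.9 = 1.1073; exp(−1.1073) = 0.33045.
P = 753 × 0.33045 = 248.83 mmHg.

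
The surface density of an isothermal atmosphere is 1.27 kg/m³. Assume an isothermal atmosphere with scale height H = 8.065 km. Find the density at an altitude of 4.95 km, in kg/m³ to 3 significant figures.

ρ ≈ 0.687 kg/m³

In an isothermal atmosphere, density decays like pressure: ρ = ρ₀ exp(−z/H).
z/H = 4950.0/8065.0 = 0.61376; exp(−0.61376) = 0.54131.
ρ = 1.27 × 0.54131 = 0.68746 kg/m³.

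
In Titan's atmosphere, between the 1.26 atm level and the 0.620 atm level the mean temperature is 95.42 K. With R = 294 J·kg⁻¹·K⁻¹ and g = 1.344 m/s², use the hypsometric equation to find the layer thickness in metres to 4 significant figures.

Δz ≈ 14800 m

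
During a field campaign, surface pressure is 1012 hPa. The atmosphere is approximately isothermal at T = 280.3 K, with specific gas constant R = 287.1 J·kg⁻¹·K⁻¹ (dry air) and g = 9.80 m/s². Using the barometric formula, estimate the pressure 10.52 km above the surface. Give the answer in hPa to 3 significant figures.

Scale height: H = RT/g = 287.1 × 280.3 / 9.80 = 8211.6 m.
Barometric formula: P = P₀ exp(−z/H).
z/H = 10520/8211.6 = 1.2811; exp(−1.2811) = 0.27773.
P = 1012 × 0.27773 = 281.06 hPa.

P ≈ 281 hPa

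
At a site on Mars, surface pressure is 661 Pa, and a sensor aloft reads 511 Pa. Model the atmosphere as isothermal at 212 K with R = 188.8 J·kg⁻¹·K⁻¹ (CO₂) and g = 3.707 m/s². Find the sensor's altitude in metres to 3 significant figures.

z ≈ 2780 m

Scale height: H = RT/g = 188.8 × 212 / 3.707 = 10797 m.
Invert the barometric formula: z = H ln(P₀/P).
P₀/P = 661/511 = 1.2935; ln(1.2935) = 0.25735.
z = 10797 × 0.25735 = 2778.6 m.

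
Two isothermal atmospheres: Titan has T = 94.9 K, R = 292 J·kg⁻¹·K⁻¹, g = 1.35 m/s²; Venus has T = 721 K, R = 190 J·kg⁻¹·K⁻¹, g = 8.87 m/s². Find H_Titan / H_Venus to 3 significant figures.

H = RT/g for each body.
H_Titan = 292 × 94.9 / 1.35 = 20527 m.
H_Venus = 190 × 721 / 8.87 = 15444 m.
H_Titan/H_Venus = 20527/15444 = 1.3291.

H_Titan/H_Venus ≈ 1.33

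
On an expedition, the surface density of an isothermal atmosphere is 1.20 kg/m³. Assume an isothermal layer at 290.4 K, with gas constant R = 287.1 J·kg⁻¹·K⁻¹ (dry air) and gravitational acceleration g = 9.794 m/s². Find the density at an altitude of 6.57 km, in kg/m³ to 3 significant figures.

ρ ≈ 0.555 kg/m³

Scale height: H = RT/g = 287.1 × 290.4 / 9.794 = 8512.7 m.
In an isothermal atmosphere, density decays like pressure: ρ = ρ₀ exp(−z/H).
z/H = 6570.0/8512.7 = 0.77179; exp(−0.77179) = 0.46219.
ρ = 1.20 × 0.46219 = 0.55463 kg/m³.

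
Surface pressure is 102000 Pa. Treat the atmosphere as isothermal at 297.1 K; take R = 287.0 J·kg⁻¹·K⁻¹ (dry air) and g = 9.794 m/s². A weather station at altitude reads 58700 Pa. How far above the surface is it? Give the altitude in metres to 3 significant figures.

Scale height: H = RT/g = 287.0 × 297.1 / 9.794 = 8706.1 m.
Invert the barometric formula: z = H ln(P₀/P).
P₀/P = 102000/58700 = 1.7376; ln(1.7376) = 0.55250.
z = 8706.1 × 0.55250 = 4810.1 m.

z ≈ 4810 m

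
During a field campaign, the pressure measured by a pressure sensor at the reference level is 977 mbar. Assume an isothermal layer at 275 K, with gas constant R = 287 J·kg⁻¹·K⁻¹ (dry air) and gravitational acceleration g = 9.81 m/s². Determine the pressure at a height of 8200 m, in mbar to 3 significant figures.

Scale height: H = RT/g = 287 × 275 / 9.81 = 8045.4 m.
Barometric formula: P = P₀ exp(−z/H).
z/H = 8200.0/8045.4 = 1.0192; exp(−1.0192) = 0.36088.
P = 977 × 0.36088 = 352.58 mbar.

P ≈ 353 mbar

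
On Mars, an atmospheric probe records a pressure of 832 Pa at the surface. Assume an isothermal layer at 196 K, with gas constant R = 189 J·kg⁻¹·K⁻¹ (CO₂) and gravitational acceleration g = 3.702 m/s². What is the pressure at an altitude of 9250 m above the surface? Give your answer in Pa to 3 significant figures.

Scale height: H = RT/g = 189 × 196 / 3.702 = 10006 m.
Barometric formula: P = P₀ exp(−z/H).
z/H = 9250.0/10006 = 0.92445; exp(−0.92445) = 0.39675.
P = 832 × 0.39675 = 330.10 Pa.

P ≈ 330 Pa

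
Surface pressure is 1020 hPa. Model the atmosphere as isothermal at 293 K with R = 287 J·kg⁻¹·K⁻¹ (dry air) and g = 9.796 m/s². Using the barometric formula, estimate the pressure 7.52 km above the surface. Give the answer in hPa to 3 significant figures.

Scale height: H = RT/g = 287 × 293 / 9.796 = 8584.2 m.
Barometric formula: P = P₀ exp(−z/H).
z/H = 7520.0/8584.2 = 0.87603; exp(−0.87603) = 0.41643.
P = 1020 × 0.41643 = 424.76 hPa.

P ≈ 425 hPa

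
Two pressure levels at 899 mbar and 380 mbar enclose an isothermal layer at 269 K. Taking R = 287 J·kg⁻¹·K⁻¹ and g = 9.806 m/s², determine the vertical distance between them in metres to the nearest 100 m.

Hypsometric equation: Δz = (R T̄/g) ln(P₁/P₂).
R T̄/g = 287 × 269 / 9.806 = 7873.0 m.
ln(899/380) = ln(2.3658) = 0.86112.
Δz = 7873.0 × 0.86112 = 6779.6 m.

Δz ≈ 6800 m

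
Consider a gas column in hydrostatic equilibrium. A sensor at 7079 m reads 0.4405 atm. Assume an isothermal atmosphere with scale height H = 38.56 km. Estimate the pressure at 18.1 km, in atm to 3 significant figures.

Between two levels, P₂ = P₁ exp(−Δz/H) with Δz = z₂ − z₁.
Δz = 18100 − 7079.0 = 11021 m; Δz/H = 11021/38560 = 0.28581.
P₂ = 0.4405 × exp(−0.28581) = 0.4405 × 0.75141 = 0.33100 atm.

P ≈ 0.331 atm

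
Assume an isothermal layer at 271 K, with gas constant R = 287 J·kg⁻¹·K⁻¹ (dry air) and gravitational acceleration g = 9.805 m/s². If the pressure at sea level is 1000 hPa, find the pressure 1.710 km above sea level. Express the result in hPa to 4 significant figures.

P ≈ 806.1 hPa

Scale height: H = RT/g = 287 × 271 / 9.805 = 7932.4 m.
Barometric formula: P = P₀ exp(−z/H).
z/H = 1710.0/7932.4 = 0.21557; exp(−0.21557) = 0.80608.
P = 1000 × 0.80608 = 806.08 hPa.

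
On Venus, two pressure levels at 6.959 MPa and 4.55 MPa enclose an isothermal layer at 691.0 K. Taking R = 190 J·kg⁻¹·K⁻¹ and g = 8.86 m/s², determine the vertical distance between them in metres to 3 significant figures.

Δz ≈ 6300 m

Hypsometric equation: Δz = (R T̄/g) ln(P₁/P₂).
R T̄/g = 190 × 691.0 / 8.86 = 14818 m.
ln(6.959/4.55) = ln(1.5295) = 0.42494.
Δz = 14818 × 0.42494 = 6296.8 m.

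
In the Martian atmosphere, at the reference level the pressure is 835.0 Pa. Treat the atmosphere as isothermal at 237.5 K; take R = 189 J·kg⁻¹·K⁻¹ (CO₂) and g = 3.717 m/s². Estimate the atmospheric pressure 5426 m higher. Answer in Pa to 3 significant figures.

P ≈ 533 Pa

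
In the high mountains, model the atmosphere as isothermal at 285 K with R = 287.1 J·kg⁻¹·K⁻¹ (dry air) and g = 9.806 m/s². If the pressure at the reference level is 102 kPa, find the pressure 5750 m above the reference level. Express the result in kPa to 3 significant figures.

Scale height: H = RT/g = 287.1 × 285 / 9.806 = 8344.2 m.
Barometric formula: P = P₀ exp(−z/H).
z/H = 5750.0/8344.2 = 0.68910; exp(−0.68910) = 0.50203.
P = 102 × 0.50203 = 51.207 kPa.

P ≈ 51.2 kPa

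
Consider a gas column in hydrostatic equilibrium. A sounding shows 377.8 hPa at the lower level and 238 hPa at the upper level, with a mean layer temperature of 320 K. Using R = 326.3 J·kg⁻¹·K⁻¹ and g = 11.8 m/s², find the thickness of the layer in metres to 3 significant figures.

Hypsometric equation: Δz = (R T̄/g) ln(P₁/P₂).
R T̄/g = 326.3 × 320 / 11.8 = 8848.8 m.
ln(377.8/238) = ln(1.5874) = 0.46210.
Δz = 8848.8 × 0.46210 = 4089.0 m.

Δz ≈ 4090 m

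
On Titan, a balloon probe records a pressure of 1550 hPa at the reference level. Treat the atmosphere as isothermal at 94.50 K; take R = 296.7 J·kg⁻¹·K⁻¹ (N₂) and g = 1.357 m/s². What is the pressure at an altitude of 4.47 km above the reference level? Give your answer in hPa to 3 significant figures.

Scale height: H = RT/g = 296.7 × 94.50 / 1.357 = 20662 m.
Barometric formula: P = P₀ exp(−z/H).
z/H = 4470.0/20662 = 0.21634; exp(−0.21634) = 0.80546.
P = 1550 × 0.80546 = 1248.5 hPa.

P ≈ 1250 hPa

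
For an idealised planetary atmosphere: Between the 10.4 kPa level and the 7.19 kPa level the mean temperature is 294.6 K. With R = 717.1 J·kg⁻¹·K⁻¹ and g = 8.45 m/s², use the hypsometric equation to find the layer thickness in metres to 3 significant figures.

Δz ≈ 9230 m

Hypsometric equation: Δz = (R T̄/g) ln(P₁/P₂).
R T̄/g = 717.1 × 294.6 / 8.45 = 25001 m.
ln(10.4/7.19) = ln(1.4465) = 0.36915.
Δz = 25001 × 0.36915 = 9229.1 m.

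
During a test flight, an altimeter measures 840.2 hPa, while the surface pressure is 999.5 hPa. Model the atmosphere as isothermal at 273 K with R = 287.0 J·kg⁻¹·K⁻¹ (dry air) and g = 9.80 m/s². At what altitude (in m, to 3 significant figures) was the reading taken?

z ≈ 1390 m

Scale height: H = RT/g = 287.0 × 273 / 9.80 = 7995.0 m.
Invert the barometric formula: z = H ln(P₀/P).
P₀/P = 999.5/840.2 = 1.1896; ln(1.1896) = 0.17362.
z = 7995.0 × 0.17362 = 1388.1 m.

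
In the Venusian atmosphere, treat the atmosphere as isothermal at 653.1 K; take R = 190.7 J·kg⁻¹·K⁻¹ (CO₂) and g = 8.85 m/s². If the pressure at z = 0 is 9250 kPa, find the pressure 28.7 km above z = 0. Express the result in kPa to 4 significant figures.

P ≈ 1204 kPa

Scale height: H = RT/g = 190.7 × 653.1 / 8.85 = 14073 m.
Barometric formula: P = P₀ exp(−z/H).
z/H = 28700/14073 = 2.0394; exp(−2.0394) = 0.13011.
P = 9250 × 0.13011 = 1203.5 kPa.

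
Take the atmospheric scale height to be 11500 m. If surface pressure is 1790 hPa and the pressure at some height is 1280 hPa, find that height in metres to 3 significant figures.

z ≈ 3860 m

Invert the barometric formula: z = H ln(P₀/P).
P₀/P = 1790/1280 = 1.3984; ln(1.3984) = 0.33533.
z = 11500 × 0.33533 = 3856.3 m.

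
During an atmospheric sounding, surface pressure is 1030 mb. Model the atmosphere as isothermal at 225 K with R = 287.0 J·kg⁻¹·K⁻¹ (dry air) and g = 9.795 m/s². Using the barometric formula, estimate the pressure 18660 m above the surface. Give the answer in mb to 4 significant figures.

Scale height: H = RT/g = 287.0 × 225 / 9.795 = 6592.6 m.
Barometric formula: P = P₀ exp(−z/H).
z/H = 18660/6592.6 = 2.8304; exp(−2.8304) = 0.058989.
P = 1030 × 0.058989 = 60.759 mb.

P ≈ 60.76 mb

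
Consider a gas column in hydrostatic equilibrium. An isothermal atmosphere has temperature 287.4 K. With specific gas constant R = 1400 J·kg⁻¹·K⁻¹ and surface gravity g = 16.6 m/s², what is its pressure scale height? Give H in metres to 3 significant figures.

The scale height of an isothermal atmosphere is H = RT/g.
H = 1400 × 287.4 / 16.6 = 402360/16.6 = 24239 m.

H ≈ 24200 m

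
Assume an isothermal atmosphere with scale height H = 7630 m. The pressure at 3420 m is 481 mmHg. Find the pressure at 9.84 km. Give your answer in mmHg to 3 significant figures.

P ≈ 207 mmHg

Between two levels, P₂ = P₁ exp(−Δz/H) with Δz = z₂ − z₁.
Δz = 9840.0 − 3420.0 = 6420.0 m; Δz/H = 6420.0/7630.0 = 0.84142.
P₂ = 481 × exp(−0.84142) = 481 × 0.43110 = 207.36 mmHg.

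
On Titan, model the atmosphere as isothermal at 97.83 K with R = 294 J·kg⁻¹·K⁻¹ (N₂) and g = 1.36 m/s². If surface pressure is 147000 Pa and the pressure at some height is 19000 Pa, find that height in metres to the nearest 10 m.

z ≈ 43270 m

Scale height: H = RT/g = 294 × 97.83 / 1.36 = 21149 m.
Invert the barometric formula: z = H ln(P₀/P).
P₀/P = 147000/19000 = 7.7368; ln(7.7368) = 2.0460.
z = 21149 × 2.0460 = 43271 m.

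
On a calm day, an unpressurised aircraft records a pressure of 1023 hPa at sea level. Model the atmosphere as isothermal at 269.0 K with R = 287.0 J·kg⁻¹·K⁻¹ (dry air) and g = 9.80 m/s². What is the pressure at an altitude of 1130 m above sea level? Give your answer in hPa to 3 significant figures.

Scale height: H = RT/g = 287.0 × 269.0 / 9.80 = 7877.9 m.
Barometric formula: P = P₀ exp(−z/H).
z/H = 1130.0/7877.9 = 0.14344; exp(−0.14344) = 0.86637.
P = 1023 × 0.86637 = 886.30 hPa.

P ≈ 886 hPa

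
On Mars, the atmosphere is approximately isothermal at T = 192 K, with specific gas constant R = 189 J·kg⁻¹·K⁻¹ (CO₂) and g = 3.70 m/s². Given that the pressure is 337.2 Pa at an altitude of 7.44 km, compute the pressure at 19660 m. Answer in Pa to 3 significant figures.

P ≈ 97.0 Pa

Scale height: H = RT/g = 189 × 192 / 3.70 = 9807.6 m.
Between two levels, P₂ = P₁ exp(−Δz/H) with Δz = z₂ − z₁.
Δz = 19660 − 7440.0 = 12220 m; Δz/H = 12220/9807.6 = 1.2460.
P₂ = 337.2 × exp(−1.2460) = 337.2 × 0.28765 = 96.996 Pa.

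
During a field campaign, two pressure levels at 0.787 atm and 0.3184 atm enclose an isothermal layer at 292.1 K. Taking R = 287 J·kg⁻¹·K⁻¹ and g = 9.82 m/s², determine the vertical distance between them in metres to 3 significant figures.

Δz ≈ 7730 m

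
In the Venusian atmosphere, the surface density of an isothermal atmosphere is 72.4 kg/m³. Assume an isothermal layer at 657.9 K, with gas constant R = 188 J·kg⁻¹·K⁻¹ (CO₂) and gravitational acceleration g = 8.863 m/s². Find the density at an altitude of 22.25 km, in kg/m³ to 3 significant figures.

ρ ≈ 14.7 kg/m³

Scale height: H = RT/g = 188 × 657.9 / 8.863 = 13955 m.
In an isothermal atmosphere, density decays like pressure: ρ = ρ₀ exp(−z/H).
z/H = 22250/13955 = 1.5944; exp(−1.5944) = 0.20303.
ρ = 72.4 × 0.20303 = 14.699 kg/m³.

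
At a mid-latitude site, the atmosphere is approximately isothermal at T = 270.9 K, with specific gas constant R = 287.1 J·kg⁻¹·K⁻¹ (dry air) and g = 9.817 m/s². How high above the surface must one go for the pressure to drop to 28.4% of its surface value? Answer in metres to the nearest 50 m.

z ≈ 9950 m

Scale height: H = RT/g = 287.1 × 270.9 / 9.817 = 7922.5 m.
Set P/P₀ = exp(−z/H) = 0.284, so z = −H ln(0.284).
−ln(0.284) = 1.2588; z = 7922.5 × 1.2588 = 9972.8 m.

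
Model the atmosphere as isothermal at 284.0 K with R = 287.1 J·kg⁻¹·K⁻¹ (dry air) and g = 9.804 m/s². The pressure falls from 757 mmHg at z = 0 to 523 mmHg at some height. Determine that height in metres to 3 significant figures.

z ≈ 3080 m

Scale height: H = RT/g = 287.1 × 284.0 / 9.804 = 8316.6 m.
Invert the barometric formula: z = H ln(P₀/P).
P₀/P = 757/523 = 1.4474; ln(1.4474) = 0.36977.
z = 8316.6 × 0.36977 = 3075.2 m.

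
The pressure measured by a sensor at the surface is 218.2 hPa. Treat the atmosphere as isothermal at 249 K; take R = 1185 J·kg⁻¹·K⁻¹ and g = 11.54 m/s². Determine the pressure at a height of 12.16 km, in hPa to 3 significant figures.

P ≈ 136 hPa

Scale height: H = RT/g = 1185 × 249 / 11.54 = 25569 m.
Barometric formula: P = P₀ exp(−z/H).
z/H = 12160/25569 = 0.47558; exp(−0.47558) = 0.62152.
P = 218.2 × 0.62152 = 135.62 hPa.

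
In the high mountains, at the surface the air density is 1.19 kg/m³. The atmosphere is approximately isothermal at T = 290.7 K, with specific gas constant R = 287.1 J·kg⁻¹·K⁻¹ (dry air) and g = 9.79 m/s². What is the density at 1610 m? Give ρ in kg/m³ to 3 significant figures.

Scale height: H = RT/g = 287.1 × 290.7 / 9.79 = 8525.0 m.
In an isothermal atmosphere, density decays like pressure: ρ = ρ₀ exp(−z/H).
z/H = 1610.0/8525.0 = 0.18886; exp(−0.18886) = 0.82790.
ρ = 1.19 × 0.82790 = 0.98520 kg/m³.

ρ ≈ 0.985 kg/m³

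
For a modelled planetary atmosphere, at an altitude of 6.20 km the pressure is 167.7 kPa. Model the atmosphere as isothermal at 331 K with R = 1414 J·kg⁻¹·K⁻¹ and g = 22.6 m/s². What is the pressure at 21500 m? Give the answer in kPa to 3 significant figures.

Scale height: H = RT/g = 1414 × 331 / 22.6 = 20709 m.
Between two levels, P₂ = P₁ exp(−Δz/H) with Δz = z₂ − z₁.
Δz = 21500 − 6200.0 = 15300 m; Δz/H = 15300/20709 = 0.73881.
P₂ = 167.7 × exp(−0.73881) = 167.7 × 0.47768 = 80.107 kPa.

P ≈ 80.1 kPa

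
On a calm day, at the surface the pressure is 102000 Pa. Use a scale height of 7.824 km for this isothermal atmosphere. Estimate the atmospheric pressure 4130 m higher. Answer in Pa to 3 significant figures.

P ≈ 60200 Pa

Barometric formula: P = P₀ exp(−z/H).
z/H = 4130.0/7824.0 = 0.52786; exp(−0.52786) = 0.58987.
P = 102000 × 0.58987 = 60167 Pa.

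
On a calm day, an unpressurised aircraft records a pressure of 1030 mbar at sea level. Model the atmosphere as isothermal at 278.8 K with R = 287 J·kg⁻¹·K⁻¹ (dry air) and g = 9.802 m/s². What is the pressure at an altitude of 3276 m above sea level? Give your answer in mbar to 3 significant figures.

P ≈ 690 mbar

Scale height: H = RT/g = 287 × 278.8 / 9.802 = 8163.2 m.
Barometric formula: P = P₀ exp(−z/H).
z/H = 3276.0/8163.2 = 0.40131; exp(−0.40131) = 0.66944.
P = 1030 × 0.66944 = 689.52 mbar.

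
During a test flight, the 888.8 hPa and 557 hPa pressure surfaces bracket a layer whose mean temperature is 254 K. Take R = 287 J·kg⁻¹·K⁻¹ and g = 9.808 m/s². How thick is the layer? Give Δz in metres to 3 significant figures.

Δz ≈ 3470 m

Hypsometric equation: Δz = (R T̄/g) ln(P₁/P₂).
R T̄/g = 287 × 254 / 9.808 = 7432.5 m.
ln(888.8/557) = ln(1.5957) = 0.46731.
Δz = 7432.5 × 0.46731 = 3473.3 m.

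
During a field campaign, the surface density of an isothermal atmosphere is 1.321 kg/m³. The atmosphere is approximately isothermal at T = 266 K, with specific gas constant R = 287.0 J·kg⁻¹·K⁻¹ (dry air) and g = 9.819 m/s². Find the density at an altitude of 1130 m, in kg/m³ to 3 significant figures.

ρ ≈ 1.14 kg/m³

Scale height: H = RT/g = 287.0 × 266 / 9.819 = 7774.9 m.
In an isothermal atmosphere, density decays like pressure: ρ = ρ₀ exp(−z/H).
z/H = 1130.0/7774.9 = 0.14534; exp(−0.14534) = 0.86473.
ρ = 1.321 × 0.86473 = 1.1423 kg/m³.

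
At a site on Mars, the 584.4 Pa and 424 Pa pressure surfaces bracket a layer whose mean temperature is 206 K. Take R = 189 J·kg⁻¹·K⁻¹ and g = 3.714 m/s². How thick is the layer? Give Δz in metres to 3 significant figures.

Hypsometric equation: Δz = (R T̄/g) ln(P₁/P₂).
R T̄/g = 189 × 206 / 3.714 = 10483 m.
ln(584.4/424) = ln(1.3783) = 0.32085.
Δz = 10483 × 0.32085 = 3363.5 m.

Δz ≈ 3360 m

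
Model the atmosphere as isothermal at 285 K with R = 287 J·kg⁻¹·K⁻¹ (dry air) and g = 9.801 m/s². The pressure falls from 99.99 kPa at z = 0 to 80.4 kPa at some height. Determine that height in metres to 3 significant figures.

Scale height: H = RT/g = 287 × 285 / 9.801 = 8345.6 m.
Invert the barometric formula: z = H ln(P₀/P).
P₀/P = 99.99/80.4 = 1.2437; ln(1.2437) = 0.21809.
z = 8345.6 × 0.21809 = 1820.1 m.

z ≈ 1820 m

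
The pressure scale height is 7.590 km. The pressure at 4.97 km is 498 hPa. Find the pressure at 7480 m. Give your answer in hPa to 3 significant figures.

Between two levels, P₂ = P₁ exp(−Δz/H) with Δz = z₂ − z₁.
Δz = 7480.0 − 4970.0 = 2510.0 m; Δz/H = 2510.0/7590.0 = 0.33070.
P₂ = 498 × exp(−0.33070) = 498 × 0.71842 = 357.77 hPa.

P ≈ 358 hPa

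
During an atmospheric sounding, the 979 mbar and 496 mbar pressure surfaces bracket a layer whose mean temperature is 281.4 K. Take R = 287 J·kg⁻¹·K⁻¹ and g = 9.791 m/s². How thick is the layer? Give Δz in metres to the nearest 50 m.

Hypsometric equation: Δz = (R T̄/g) ln(P₁/P₂).
R T̄/g = 287 × 281.4 / 9.791 = 8248.6 m.
ln(979/496) = ln(1.9738) = 0.67996.
Δz = 8248.6 × 0.67996 = 5608.7 m.

Δz ≈ 5600 m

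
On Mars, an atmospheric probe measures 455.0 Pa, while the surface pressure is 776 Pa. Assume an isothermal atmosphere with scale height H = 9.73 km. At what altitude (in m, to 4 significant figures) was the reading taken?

z ≈ 5194 m

Invert the barometric formula: z = H ln(P₀/P).
P₀/P = 776/455.0 = 1.7055; ln(1.7055) = 0.53386.
z = 9730.0 × 0.53386 = 5194.5 m.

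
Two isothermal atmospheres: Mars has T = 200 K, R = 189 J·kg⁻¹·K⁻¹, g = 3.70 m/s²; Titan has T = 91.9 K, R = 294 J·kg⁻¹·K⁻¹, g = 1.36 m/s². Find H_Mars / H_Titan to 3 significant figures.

H_Mars/H_Titan ≈ 0.514

H = RT/g for each body.
H_Mars = 189 × 200 / 3.70 = 10216 m.
H_Titan = 294 × 91.9 / 1.36 = 19867 m.
H_Mars/H_Titan = 10216/19867 = 0.51422.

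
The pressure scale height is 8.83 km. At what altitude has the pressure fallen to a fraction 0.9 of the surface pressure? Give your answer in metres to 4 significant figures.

Set P/P₀ = exp(−z/H) = 0.9, so z = −H ln(0.9).
−ln(0.9) = 0.10536; z = 8830.0 × 0.10536 = 930.33 m.

z ≈ 930.3 m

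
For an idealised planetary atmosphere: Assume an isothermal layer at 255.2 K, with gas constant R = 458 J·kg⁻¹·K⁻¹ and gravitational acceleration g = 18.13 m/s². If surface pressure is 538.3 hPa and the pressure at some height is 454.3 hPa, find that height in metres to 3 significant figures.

z ≈ 1090 m

Scale height: H = RT/g = 458 × 255.2 / 18.13 = 6446.9 m.
Invert the barometric formula: z = H ln(P₀/P).
P₀/P = 538.3/454.3 = 1.1849; ln(1.1849) = 0.16966.
z = 6446.9 × 0.16966 = 1093.8 m.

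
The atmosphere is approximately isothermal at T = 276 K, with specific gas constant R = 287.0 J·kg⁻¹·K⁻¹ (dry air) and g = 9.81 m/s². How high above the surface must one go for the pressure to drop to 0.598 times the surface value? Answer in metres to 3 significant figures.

z ≈ 4150 m

Scale height: H = RT/g = 287.0 × 276 / 9.81 = 8074.6 m.
Set P/P₀ = exp(−z/H) = 0.598, so z = −H ln(0.598).
−ln(0.598) = 0.51416; z = 8074.6 × 0.51416 = 4151.6 m.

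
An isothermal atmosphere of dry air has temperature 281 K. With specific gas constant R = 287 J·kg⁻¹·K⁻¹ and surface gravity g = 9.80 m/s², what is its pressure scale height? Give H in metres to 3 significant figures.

The scale height of an isothermal atmosphere is H = RT/g.
H = 287 × 281 / 9.80 = 80647/9.80 = 8229.3 m.

H ≈ 8230 m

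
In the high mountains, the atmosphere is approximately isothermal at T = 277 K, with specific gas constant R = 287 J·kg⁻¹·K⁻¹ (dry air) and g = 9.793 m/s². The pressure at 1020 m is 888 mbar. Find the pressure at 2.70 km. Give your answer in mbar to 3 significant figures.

P ≈ 722 mbar

Scale height: H = RT/g = 287 × 277 / 9.793 = 8117.9 m.
Between two levels, P₂ = P₁ exp(−Δz/H) with Δz = z₂ − z₁.
Δz = 2700.0 − 1020.0 = 1680.0 m; Δz/H = 1680.0/8117.9 = 0.20695.
P₂ = 888 × exp(−0.20695) = 888 × 0.81306 = 722.00 mbar.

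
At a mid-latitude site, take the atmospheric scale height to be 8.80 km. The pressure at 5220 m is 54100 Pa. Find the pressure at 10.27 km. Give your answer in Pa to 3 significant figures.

P ≈ 30500 Pa

Between two levels, P₂ = P₁ exp(−Δz/H) with Δz = z₂ − z₁.
Δz = 10270 − 5220.0 = 5050.0 m; Δz/H = 5050.0/8800.0 = 0.57386.
P₂ = 54100 × exp(−0.57386) = 54100 × 0.56335 = 30477 Pa.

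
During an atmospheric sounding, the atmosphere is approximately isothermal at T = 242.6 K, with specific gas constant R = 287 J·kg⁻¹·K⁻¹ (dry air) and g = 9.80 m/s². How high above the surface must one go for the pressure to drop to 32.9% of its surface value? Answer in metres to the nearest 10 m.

z ≈ 7900 m

Scale height: H = RT/g = 287 × 242.6 / 9.80 = 7104.7 m.
Set P/P₀ = exp(−z/H) = 0.329, so z = −H ln(0.329).
−ln(0.329) = 1.1117; z = 7104.7 × 1.1117 = 7898.3 m.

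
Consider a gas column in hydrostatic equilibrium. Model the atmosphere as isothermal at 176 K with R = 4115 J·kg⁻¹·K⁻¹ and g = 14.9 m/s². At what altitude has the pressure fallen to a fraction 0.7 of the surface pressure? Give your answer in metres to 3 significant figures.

z ≈ 17300 m

Scale height: H = RT/g = 4115 × 176 / 14.9 = 48607 m.
Set P/P₀ = exp(−z/H) = 0.7, so z = −H ln(0.7).
−ln(0.7) = 0.35667; z = 48607 × 0.35667 = 17337 m.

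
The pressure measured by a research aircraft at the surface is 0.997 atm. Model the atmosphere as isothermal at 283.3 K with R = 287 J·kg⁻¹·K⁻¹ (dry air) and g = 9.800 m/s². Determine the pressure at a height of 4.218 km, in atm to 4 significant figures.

Scale height: H = RT/g = 287 × 283.3 / 9.800 = 8296.6 m.
Barometric formula: P = P₀ exp(−z/H).
z/H = 4218.0/8296.6 = 0.50840; exp(−0.50840) = 0.60146.
P = 0.997 × 0.60146 = 0.59966 atm.

P ≈ 0.5997 atm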